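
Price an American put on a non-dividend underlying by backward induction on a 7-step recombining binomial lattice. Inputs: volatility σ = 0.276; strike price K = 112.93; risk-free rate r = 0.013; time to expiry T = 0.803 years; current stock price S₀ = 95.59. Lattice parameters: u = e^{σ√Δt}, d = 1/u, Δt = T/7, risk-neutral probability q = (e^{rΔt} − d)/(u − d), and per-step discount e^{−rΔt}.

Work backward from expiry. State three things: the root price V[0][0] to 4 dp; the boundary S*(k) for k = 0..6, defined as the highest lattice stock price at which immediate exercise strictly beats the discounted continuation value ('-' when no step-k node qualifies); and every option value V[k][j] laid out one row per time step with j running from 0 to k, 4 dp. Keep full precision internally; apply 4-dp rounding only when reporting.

Δt=0.11471, u=1.09799, d=0.91076, q=0.48462, disc=e^(-rΔt)=0.99851
k=7 terminal: V=max(K-S,0) → 63.2447 53.0304 40.7164 25.8708 7.9733 0.0000 0.0000 0.0000
k=6: j=0 S=54.5539 intr=58.3761 cont=58.2078 V=58.3761[EX]; j=1 S=65.7690 intr=47.1610 cont=46.9927 V=47.1610[EX]; j=2 S=79.2897 intr=33.6403 cont=33.4720 V=33.6403[EX]; j=3 S=95.5900 intr=17.3400 cont=17.1717 V=17.3400[EX]; j=4 S=115.2413 intr=0.0000 cont=4.1032 V=4.1032[hold]; j=5 S=138.9324 intr=0.0000 cont=0.0000 V=0.0000[hold]; j=6 S=167.4939 intr=0.0000 cont=0.0000 V=0.0000[hold]  S*(6)=95.5900
k=5: j=0 S=59.8996 intr=53.0304 cont=52.8622 V=53.0304[EX]; j=1 S=72.2136 intr=40.7164 cont=40.5481 V=40.7164[EX]; j=2 S=87.0592 intr=25.8708 cont=25.7025 V=25.8708[EX]; j=3 S=104.9567 intr=7.9733 cont=10.9089 V=10.9089[hold]; j=4 S=126.5336 intr=0.0000 cont=2.1115 V=2.1115[hold]; j=5 S=152.5462 intr=0.0000 cont=0.0000 V=0.0000[hold]  S*(5)=87.0592
k=4: j=0 S=65.7690 intr=47.1610 cont=46.9927 V=47.1610[EX]; j=1 S=79.2897 intr=33.6403 cont=33.4720 V=33.6403[EX]; j=2 S=95.5900 intr=17.3400 cont=18.5923 V=18.5923[hold]; j=3 S=115.2413 intr=0.0000 cont=6.6356 V=6.6356[hold]; j=4 S=138.9324 intr=0.0000 cont=1.0866 V=1.0866[hold]  S*(4)=79.2897
k=3: j=0 S=72.2136 intr=40.7164 cont=40.5481 V=40.7164[EX]; j=1 S=87.0592 intr=25.8708 cont=26.3085 V=26.3085[hold]; j=2 S=104.9567 intr=7.9733 cont=12.7788 V=12.7788[hold]; j=3 S=126.5336 intr=0.0000 cont=3.9406 V=3.9406[hold]  S*(3)=72.2136
k=2: j=0 S=79.2897 intr=33.6403 cont=33.6838 V=33.6838[hold]; j=1 S=95.5900 intr=17.3400 cont=19.7223 V=19.7223[hold]; j=2 S=115.2413 intr=0.0000 cont=8.4830 V=8.4830[hold]  S*(2)=-
k=1: j=0 S=87.0592 intr=25.8708 cont=26.8777 V=26.8777[hold]; j=1 S=104.9567 intr=7.9733 cont=14.2543 V=14.2543[hold]  S*(1)=-
k=0: j=0 S=95.5900 intr=17.3400 cont=20.7292 V=20.7292[hold]  S*(0)=-

price = 20.7292
boundary = - - - 72.2136 79.2897 87.0592 95.5900
tree:
20.7292
26.8777 14.2543
33.6838 19.7223 8.4830
40.7164 26.3085 12.7788 3.9406
47.1610 33.6403 18.5923 6.6356 1.0866
53.0304 40.7164 25.8708 10.9089 2.1115 0.0000
58.3761 47.1610 33.6403 17.3400 4.1032 0.0000 0.0000
63.2447 53.0304 40.7164 25.8708 7.9733 0.0000 0.0000 0.0000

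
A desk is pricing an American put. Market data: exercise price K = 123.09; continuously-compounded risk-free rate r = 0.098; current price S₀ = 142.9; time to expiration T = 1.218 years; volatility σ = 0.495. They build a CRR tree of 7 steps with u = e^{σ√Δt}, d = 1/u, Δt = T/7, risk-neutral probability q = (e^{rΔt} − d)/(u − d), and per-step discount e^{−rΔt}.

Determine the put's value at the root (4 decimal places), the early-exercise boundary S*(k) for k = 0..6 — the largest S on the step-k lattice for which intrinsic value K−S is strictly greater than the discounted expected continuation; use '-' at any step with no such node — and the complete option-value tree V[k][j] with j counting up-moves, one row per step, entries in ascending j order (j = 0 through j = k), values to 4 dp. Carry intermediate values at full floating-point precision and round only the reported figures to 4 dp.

Δt=0.17400, u=1.22934, d=0.81344, q=0.48991, disc=e^(-rΔt)=0.98309
k=7 terminal: V=max(K-S,0) → 89.4142 72.1962 46.1749 6.8492 0.0000 0.0000 0.0000 0.0000
k=6: j=0 S=41.3991 intr=81.6909 cont=79.6097 V=81.6909[EX]; j=1 S=62.5660 intr=60.5240 cont=58.4429 V=60.5240[EX]; j=2 S=94.5552 intr=28.5348 cont=26.4537 V=28.5348[EX]; j=3 S=142.9000 intr=0.0000 cont=3.4346 V=3.4346[hold]; j=4 S=215.9629 intr=0.0000 cont=0.0000 V=0.0000[hold]; j=5 S=326.3820 intr=0.0000 cont=0.0000 V=0.0000[hold]; j=6 S=493.2570 intr=0.0000 cont=0.0000 V=0.0000[hold]  S*(6)=94.5552
k=5: j=0 S=50.8938 intr=72.1962 cont=70.1151 V=72.1962[EX]; j=1 S=76.9151 intr=46.1749 cont=44.0937 V=46.1749[EX]; j=2 S=116.2408 intr=6.8492 cont=15.9633 V=15.9633[hold]; j=3 S=175.6733 intr=0.0000 cont=1.7223 V=1.7223[hold]; j=4 S=265.4928 intr=0.0000 cont=0.0000 V=0.0000[hold]; j=5 S=401.2359 intr=0.0000 cont=0.0000 V=0.0000[hold]  S*(5)=76.9151
k=4: j=0 S=62.5660 intr=60.5240 cont=58.4429 V=60.5240[EX]; j=1 S=94.5552 intr=28.5348 cont=30.8434 V=30.8434[hold]; j=2 S=142.9000 intr=0.0000 cont=8.8345 V=8.8345[hold]; j=3 S=215.9629 intr=0.0000 cont=0.8637 V=0.8637[hold]; j=4 S=326.3820 intr=0.0000 cont=0.0000 V=0.0000[hold]  S*(4)=62.5660
k=3: j=0 S=76.9151 intr=46.1749 cont=45.2056 V=46.1749[EX]; j=1 S=116.2408 intr=6.8492 cont=19.7218 V=19.7218[hold]; j=2 S=175.6733 intr=0.0000 cont=4.8462 V=4.8462[hold]; j=3 S=265.4928 intr=0.0000 cont=0.4331 V=0.4331[hold]  S*(3)=76.9151
k=2: j=0 S=94.5552 intr=28.5348 cont=32.6535 V=32.6535[hold]; j=1 S=142.9000 intr=0.0000 cont=12.2238 V=12.2238[hold]; j=2 S=215.9629 intr=0.0000 cont=2.6388 V=2.6388[hold]  S*(2)=-
k=1: j=0 S=116.2408 intr=6.8492 cont=22.2618 V=22.2618[hold]; j=1 S=175.6733 intr=0.0000 cont=7.4007 V=7.4007[hold]  S*(1)=-
k=0: j=0 S=142.9000 intr=0.0000 cont=14.7278 V=14.7278[hold]  S*(0)=-

price = 14.7278
boundary = - - - 76.9151 62.5660 76.9151 94.5552
tree:
14.7278
22.2618 7.4007
32.6535 12.2238 2.6388
46.1749 19.7218 4.8462 0.4331
60.5240 30.8434 8.8345 0.8637 0.0000
72.1962 46.1749 15.9633 1.7223 0.0000 0.0000
81.6909 60.5240 28.5348 3.4346 0.0000 0.0000 0.0000
89.4142 72.1962 46.1749 6.8492 0.0000 0.0000 0.0000 0.0000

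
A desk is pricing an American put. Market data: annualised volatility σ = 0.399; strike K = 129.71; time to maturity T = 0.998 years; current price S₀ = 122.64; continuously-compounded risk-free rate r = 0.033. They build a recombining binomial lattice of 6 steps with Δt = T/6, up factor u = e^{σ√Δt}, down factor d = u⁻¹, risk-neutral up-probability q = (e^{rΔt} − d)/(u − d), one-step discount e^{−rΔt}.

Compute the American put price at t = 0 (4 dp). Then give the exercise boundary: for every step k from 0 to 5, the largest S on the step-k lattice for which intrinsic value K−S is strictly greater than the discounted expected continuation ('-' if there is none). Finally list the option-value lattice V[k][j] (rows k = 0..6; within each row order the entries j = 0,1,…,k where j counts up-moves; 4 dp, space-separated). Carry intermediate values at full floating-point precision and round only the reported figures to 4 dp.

price = 21.8659
boundary = - - - 75.2690 88.5703 104.2222
tree:
21.8659
30.8142 12.2776
41.8769 19.0040 5.0220
54.4410 28.5435 8.7326 0.9992
65.7447 41.1397 15.0205 1.9183 0.0000
75.3509 54.4410 25.4878 3.6827 0.0000 0.0000
83.5144 65.7447 41.1397 7.0700 0.0000 0.0000 0.0000

params: Δt=0.16633 u=1.17672 d=0.84982 q=0.47625 e^(-rΔt)=0.99453
t_6 payoffs: 83.5144 65.7447 41.1397 7.0700 0.0000 0.0000 0.0000
t_5: node(5,0) S=54.3591 payoff=75.3509 vs cont=74.6408 → 75.3509 [stop]  node(5,1) S=75.2690 payoff=54.4410 vs cont=53.7309 → 54.4410 [stop]  node(5,2) S=104.2222 payoff=25.4878 vs cont=24.7778 → 25.4878 [stop]  node(5,3) S=144.3125 payoff=0.0000 vs cont=3.6827 → 3.6827 [wait]  node(5,4) S=199.8241 payoff=0.0000 vs cont=0.0000 → 0.0000 [wait]  node(5,5) S=276.6889 payoff=0.0000 vs cont=0.0000 → 0.0000 [wait]  ⇒ S*(5)=104.2222
t_4: node(4,0) S=63.9653 payoff=65.7447 vs cont=65.0347 → 65.7447 [stop]  node(4,1) S=88.5703 payoff=41.1397 vs cont=40.4296 → 41.1397 [stop]  node(4,2) S=122.6400 payoff=7.0700 vs cont=15.0205 → 15.0205 [wait]  node(4,3) S=169.8150 payoff=0.0000 vs cont=1.9183 → 1.9183 [wait]  node(4,4) S=235.1364 payoff=0.0000 vs cont=0.0000 → 0.0000 [wait]  ⇒ S*(4)=88.5703
t_3: node(3,0) S=75.2690 payoff=54.4410 vs cont=53.7309 → 54.4410 [stop]  node(3,1) S=104.2222 payoff=25.4878 vs cont=28.5435 → 28.5435 [wait]  node(3,2) S=144.3125 payoff=0.0000 vs cont=8.7326 → 8.7326 [wait]  node(3,3) S=199.8241 payoff=0.0000 vs cont=0.9992 → 0.9992 [wait]  ⇒ S*(3)=75.2690
t_2: node(2,0) S=88.5703 payoff=41.1397 vs cont=41.8769 → 41.8769 [wait]  node(2,1) S=122.6400 payoff=7.0700 vs cont=19.0040 → 19.0040 [wait]  node(2,2) S=169.8150 payoff=0.0000 vs cont=5.0220 → 5.0220 [wait]  ⇒ S*(2)=-
t_1: node(1,0) S=104.2222 payoff=25.4878 vs cont=30.8142 → 30.8142 [wait]  node(1,1) S=144.3125 payoff=0.0000 vs cont=12.2776 → 12.2776 [wait]  ⇒ S*(1)=-
t_0: node(0,0) S=122.6400 payoff=7.0700 vs cont=21.8659 → 21.8659 [wait]  ⇒ S*(0)=-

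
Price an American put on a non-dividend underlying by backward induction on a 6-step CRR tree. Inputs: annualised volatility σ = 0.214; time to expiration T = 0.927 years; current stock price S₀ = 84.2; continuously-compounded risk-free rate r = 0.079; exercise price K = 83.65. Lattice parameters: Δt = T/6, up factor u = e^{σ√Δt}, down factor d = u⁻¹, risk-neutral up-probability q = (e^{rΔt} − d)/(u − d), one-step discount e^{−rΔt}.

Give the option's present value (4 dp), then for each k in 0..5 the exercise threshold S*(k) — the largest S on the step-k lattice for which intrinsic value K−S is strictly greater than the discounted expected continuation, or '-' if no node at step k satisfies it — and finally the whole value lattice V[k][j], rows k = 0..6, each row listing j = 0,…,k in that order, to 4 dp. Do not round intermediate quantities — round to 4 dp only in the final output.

Δt=0.15450  u=1.08775  d=0.91932  q=0.55189  discount=0.98787
step 6 (expiry): payoffs max(K−S,0) = 32.8193 23.5066 12.4877 0.0000 0.0000 0.0000 0.0000
step 5: (k=5,j=0): S=55.2913, (K−S)⁺=28.3587, hold=27.3439 ⇒ V=28.3587 exercise | (k=5,j=1): S=65.4213, (K−S)⁺=18.2287, hold=17.2140 ⇒ V=18.2287 exercise | (k=5,j=2): S=77.4071, (K−S)⁺=6.2429, hold=5.5279 ⇒ V=6.2429 exercise | (k=5,j=3): S=91.5890, (K−S)⁺=0.0000, hold=0.0000 ⇒ V=0.0000 continue | (k=5,j=4): S=108.3691, (K−S)⁺=0.0000, hold=0.0000 ⇒ V=0.0000 continue | (k=5,j=5): S=128.2234, (K−S)⁺=0.0000, hold=0.0000 ⇒ V=0.0000 continue  boundary S*=77.4071
step 4: (k=4,j=0): S=60.1434, (K−S)⁺=23.5066, hold=22.4918 ⇒ V=23.5066 exercise | (k=4,j=1): S=71.1623, (K−S)⁺=12.4877, hold=11.4729 ⇒ V=12.4877 exercise | (k=4,j=2): S=84.2000, (K−S)⁺=0.0000, hold=2.7635 ⇒ V=2.7635 continue | (k=4,j=3): S=99.6264, (K−S)⁺=0.0000, hold=0.0000 ⇒ V=0.0000 continue | (k=4,j=4): S=117.8790, (K−S)⁺=0.0000, hold=0.0000 ⇒ V=0.0000 continue  boundary S*=71.1623
step 3: (k=3,j=0): S=65.4213, (K−S)⁺=18.2287, hold=17.2140 ⇒ V=18.2287 exercise | (k=3,j=1): S=77.4071, (K−S)⁺=6.2429, hold=7.0346 ⇒ V=7.0346 continue | (k=3,j=2): S=91.5890, (K−S)⁺=0.0000, hold=1.2233 ⇒ V=1.2233 continue | (k=3,j=3): S=108.3691, (K−S)⁺=0.0000, hold=0.0000 ⇒ V=0.0000 continue  boundary S*=65.4213
step 2: (k=2,j=0): S=71.1623, (K−S)⁺=12.4877, hold=11.9046 ⇒ V=12.4877 exercise | (k=2,j=1): S=84.2000, (K−S)⁺=0.0000, hold=3.7810 ⇒ V=3.7810 continue | (k=2,j=2): S=99.6264, (K−S)⁺=0.0000, hold=0.5415 ⇒ V=0.5415 continue  boundary S*=71.1623
step 1: (k=1,j=0): S=77.4071, (K−S)⁺=6.2429, hold=7.5893 ⇒ V=7.5893 continue | (k=1,j=1): S=91.5890, (K−S)⁺=0.0000, hold=1.9690 ⇒ V=1.9690 continue  boundary S*=-
step 0: (k=0,j=0): S=84.2000, (K−S)⁺=0.0000, hold=4.4330 ⇒ V=4.4330 continue  boundary S*=-

price = 4.4330
boundary = - - 71.1623 65.4213 71.1623 77.4071
tree:
4.4330
7.5893 1.9690
12.4877 3.7810 0.5415
18.2287 7.0346 1.2233 0.0000
23.5066 12.4877 2.7635 0.0000 0.0000
28.3587 18.2287 6.2429 0.0000 0.0000 0.0000
32.8193 23.5066 12.4877 0.0000 0.0000 0.0000 0.0000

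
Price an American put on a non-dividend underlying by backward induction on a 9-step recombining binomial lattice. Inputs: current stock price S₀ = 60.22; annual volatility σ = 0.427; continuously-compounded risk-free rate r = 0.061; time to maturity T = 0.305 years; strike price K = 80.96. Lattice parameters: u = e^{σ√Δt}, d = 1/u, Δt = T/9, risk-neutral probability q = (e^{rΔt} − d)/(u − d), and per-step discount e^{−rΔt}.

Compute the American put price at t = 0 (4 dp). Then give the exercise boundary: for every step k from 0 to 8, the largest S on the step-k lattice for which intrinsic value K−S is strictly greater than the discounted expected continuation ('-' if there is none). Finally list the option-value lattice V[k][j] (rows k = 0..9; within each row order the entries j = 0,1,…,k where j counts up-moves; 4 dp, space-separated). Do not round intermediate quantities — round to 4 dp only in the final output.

params: Δt=0.03389 u=1.08178 d=0.92440 q=0.49351 e^(-rΔt)=0.99793
t_9 payoffs: 51.2778 46.2245 40.3110 33.3908 25.2924 15.8153 4.7248 0.0000 0.0000 0.0000
t_8: node(8,0) S=32.1096 payoff=48.8504 vs cont=48.6832 → 48.8504 [stop]  node(8,1) S=37.5761 payoff=43.3839 vs cont=43.2167 → 43.3839 [stop]  node(8,2) S=43.9732 payoff=36.9868 vs cont=36.8196 → 36.9868 [stop]  node(8,3) S=51.4594 payoff=29.5006 vs cont=29.3335 → 29.5006 [stop]  node(8,4) S=60.2200 payoff=20.7400 vs cont=20.5728 → 20.7400 [stop]  node(8,5) S=70.4721 payoff=10.4879 vs cont=10.3207 → 10.4879 [stop]  node(8,6) S=82.4695 payoff=0.0000 vs cont=2.3881 → 2.3881 [wait]  node(8,7) S=96.5095 payoff=0.0000 vs cont=0.0000 → 0.0000 [wait]  node(8,8) S=112.9397 payoff=0.0000 vs cont=0.0000 → 0.0000 [wait]  ⇒ S*(8)=70.4721
t_7: node(7,0) S=34.7355 payoff=46.2245 vs cont=46.0573 → 46.2245 [stop]  node(7,1) S=40.6490 payoff=40.3110 vs cont=40.1438 → 40.3110 [stop]  node(7,2) S=47.5692 payoff=33.3908 vs cont=33.2236 → 33.3908 [stop]  node(7,3) S=55.6676 payoff=25.2924 vs cont=25.1252 → 25.2924 [stop]  node(7,4) S=65.1447 payoff=15.8153 vs cont=15.6481 → 15.8153 [stop]  node(7,5) S=76.2352 payoff=4.7248 vs cont=6.4772 → 6.4772 [wait]  node(7,6) S=89.2138 payoff=0.0000 vs cont=1.2071 → 1.2071 [wait]  node(7,7) S=104.4019 payoff=0.0000 vs cont=0.0000 → 0.0000 [wait]  ⇒ S*(7)=65.1447
t_6: node(6,0) S=37.5761 payoff=43.3839 vs cont=43.2167 → 43.3839 [stop]  node(6,1) S=43.9732 payoff=36.9868 vs cont=36.8196 → 36.9868 [stop]  node(6,2) S=51.4594 payoff=29.5006 vs cont=29.3335 → 29.5006 [stop]  node(6,3) S=60.2200 payoff=20.7400 vs cont=20.5728 → 20.7400 [stop]  node(6,4) S=70.4721 payoff=10.4879 vs cont=11.1837 → 11.1837 [wait]  node(6,5) S=82.4695 payoff=0.0000 vs cont=3.8684 → 3.8684 [wait]  node(6,6) S=96.5095 payoff=0.0000 vs cont=0.6101 → 0.6101 [wait]  ⇒ S*(6)=60.2200
t_5: node(5,0) S=40.6490 payoff=40.3110 vs cont=40.1438 → 40.3110 [stop]  node(5,1) S=47.5692 payoff=33.3908 vs cont=33.2236 → 33.3908 [stop]  node(5,2) S=55.6676 payoff=25.2924 vs cont=25.1252 → 25.2924 [stop]  node(5,3) S=65.1447 payoff=15.8153 vs cont=15.9908 → 15.9908 [wait]  node(5,4) S=76.2352 payoff=4.7248 vs cont=7.5579 → 7.5579 [wait]  node(5,5) S=89.2138 payoff=0.0000 vs cont=2.2557 → 2.2557 [wait]  ⇒ S*(5)=55.6676
t_4: node(4,0) S=43.9732 payoff=36.9868 vs cont=36.8196 → 36.9868 [stop]  node(4,1) S=51.4594 payoff=29.5006 vs cont=29.3335 → 29.5006 [stop]  node(4,2) S=60.2200 payoff=20.7400 vs cont=20.6592 → 20.7400 [stop]  node(4,3) S=70.4721 payoff=10.4879 vs cont=11.8047 → 11.8047 [wait]  node(4,4) S=82.4695 payoff=0.0000 vs cont=4.9310 → 4.9310 [wait]  ⇒ S*(4)=60.2200
t_3: node(3,0) S=47.5692 payoff=33.3908 vs cont=33.2236 → 33.3908 [stop]  node(3,1) S=55.6676 payoff=25.2924 vs cont=25.1252 → 25.2924 [stop]  node(3,2) S=65.1447 payoff=15.8153 vs cont=16.2966 → 16.2966 [wait]  node(3,3) S=76.2352 payoff=4.7248 vs cont=8.3951 → 8.3951 [wait]  ⇒ S*(3)=55.6676
t_2: node(2,0) S=51.4594 payoff=29.5006 vs cont=29.3335 → 29.5006 [stop]  node(2,1) S=60.2200 payoff=20.7400 vs cont=20.8098 → 20.8098 [wait]  node(2,2) S=70.4721 payoff=10.4879 vs cont=12.3716 → 12.3716 [wait]  ⇒ S*(2)=51.4594
t_1: node(1,0) S=55.6676 payoff=25.2924 vs cont=25.1596 → 25.2924 [stop]  node(1,1) S=65.1447 payoff=15.8153 vs cont=16.6111 → 16.6111 [wait]  ⇒ S*(1)=55.6676
t_0: node(0,0) S=60.2200 payoff=20.7400 vs cont=20.9647 → 20.9647 [wait]  ⇒ S*(0)=-

price = 20.9647
boundary = - 55.6676 51.4594 55.6676 60.2200 55.6676 60.2200 65.1447 70.4721
tree:
20.9647
25.2924 16.6111
29.5006 20.8098 12.3716
33.3908 25.2924 16.2966 8.3951
36.9868 29.5006 20.7400 11.8047 4.9310
40.3110 33.3908 25.2924 15.9908 7.5579 2.2557
43.3839 36.9868 29.5006 20.7400 11.1837 3.8684 0.6101
46.2245 40.3110 33.3908 25.2924 15.8153 6.4772 1.2071 0.0000
48.8504 43.3839 36.9868 29.5006 20.7400 10.4879 2.3881 0.0000 0.0000
51.2778 46.2245 40.3110 33.3908 25.2924 15.8153 4.7248 0.0000 0.0000 0.0000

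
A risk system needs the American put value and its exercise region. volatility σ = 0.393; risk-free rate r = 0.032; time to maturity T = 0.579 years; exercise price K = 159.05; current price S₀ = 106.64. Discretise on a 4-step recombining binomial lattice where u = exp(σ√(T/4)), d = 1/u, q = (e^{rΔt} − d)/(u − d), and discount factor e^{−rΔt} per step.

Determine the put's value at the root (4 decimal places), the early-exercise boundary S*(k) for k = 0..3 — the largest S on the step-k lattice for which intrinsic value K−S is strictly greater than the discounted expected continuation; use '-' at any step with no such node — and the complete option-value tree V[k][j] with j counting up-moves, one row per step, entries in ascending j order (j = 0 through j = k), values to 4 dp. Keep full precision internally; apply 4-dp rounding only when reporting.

price = 52.8697
boundary = - 91.8299 106.6400 123.8387
tree:
52.8697
67.2201 37.7215
79.9734 52.4100 22.0573
90.9555 67.2201 35.2113 7.9156
100.4125 79.9734 52.4100 15.2389 0.0000

Δt=0.14475  u=1.16128  d=0.86112  q=0.47816  discount=0.99538
step 4 (expiry): payoffs max(K−S,0) = 100.4125 79.9734 52.4100 15.2389 0.0000
step 3: (k=3,j=0): S=68.0945, (K−S)⁺=90.9555, hold=90.2205 ⇒ V=90.9555 exercise | (k=3,j=1): S=91.8299, (K−S)⁺=67.2201, hold=66.4851 ⇒ V=67.2201 exercise | (k=3,j=2): S=123.8387, (K−S)⁺=35.2113, hold=34.4763 ⇒ V=35.2113 exercise | (k=3,j=3): S=167.0046, (K−S)⁺=0.0000, hold=7.9156 ⇒ V=7.9156 continue  boundary S*=123.8387
step 2: (k=2,j=0): S=79.0766, (K−S)⁺=79.9734, hold=79.2384 ⇒ V=79.9734 exercise | (k=2,j=1): S=106.6400, (K−S)⁺=52.4100, hold=51.6750 ⇒ V=52.4100 exercise | (k=2,j=2): S=143.8111, (K−S)⁺=15.2389, hold=22.0573 ⇒ V=22.0573 continue  boundary S*=106.6400
step 1: (k=1,j=0): S=91.8299, (K−S)⁺=67.2201, hold=66.4851 ⇒ V=67.2201 exercise | (k=1,j=1): S=123.8387, (K−S)⁺=35.2113, hold=37.7215 ⇒ V=37.7215 continue  boundary S*=91.8299
step 0: (k=0,j=0): S=106.6400, (K−S)⁺=52.4100, hold=52.8697 ⇒ V=52.8697 continue  boundary S*=-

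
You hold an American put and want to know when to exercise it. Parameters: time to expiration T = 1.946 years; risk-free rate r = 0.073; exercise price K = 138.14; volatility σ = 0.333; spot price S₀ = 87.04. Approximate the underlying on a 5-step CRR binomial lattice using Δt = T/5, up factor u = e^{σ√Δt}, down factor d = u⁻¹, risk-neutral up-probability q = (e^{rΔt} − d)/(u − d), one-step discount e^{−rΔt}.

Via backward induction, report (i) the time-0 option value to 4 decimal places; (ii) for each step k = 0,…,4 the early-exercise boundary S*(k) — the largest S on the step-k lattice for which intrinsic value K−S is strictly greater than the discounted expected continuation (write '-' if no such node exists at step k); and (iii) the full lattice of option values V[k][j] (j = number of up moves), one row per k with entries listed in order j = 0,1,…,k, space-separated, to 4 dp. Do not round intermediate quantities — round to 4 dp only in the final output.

price = 51.1000
boundary = 87.0400 70.7125 87.0400 70.7125 87.0400
tree:
51.1000
67.4275 33.0933
80.6921 51.1000 18.1229
91.4685 67.4275 31.2981 6.8298
100.2235 80.6921 51.1000 14.5513 0.0000
107.3361 91.4685 67.4275 31.0025 0.0000 0.0000

params: Δt=0.38920 u=1.23090 d=0.81241 q=0.51711 e^(-rΔt)=0.97199
t_5 payoffs: 107.3361 91.4685 67.4275 31.0025 0.0000 0.0000
t_4: node(4,0) S=37.9165 payoff=100.2235 vs cont=96.3539 → 100.2235 [stop]  node(4,1) S=57.4479 payoff=80.6921 vs cont=76.8226 → 80.6921 [stop]  node(4,2) S=87.0400 payoff=51.1000 vs cont=47.2305 → 51.1000 [stop]  node(4,3) S=131.8754 payoff=6.2646 vs cont=14.5513 → 14.5513 [wait]  node(4,4) S=199.8062 payoff=0.0000 vs cont=0.0000 → 0.0000 [wait]  ⇒ S*(4)=87.0400
t_3: node(3,0) S=46.6715 payoff=91.4685 vs cont=87.5990 → 91.4685 [stop]  node(3,1) S=70.7125 payoff=67.4275 vs cont=63.5579 → 67.4275 [stop]  node(3,2) S=107.1375 payoff=31.0025 vs cont=31.2981 → 31.2981 [wait]  node(3,3) S=162.3254 payoff=0.0000 vs cont=6.8298 → 6.8298 [wait]  ⇒ S*(3)=70.7125
t_2: node(2,0) S=57.4479 payoff=80.6921 vs cont=76.8226 → 80.6921 [stop]  node(2,1) S=87.0400 payoff=51.1000 vs cont=47.3790 → 51.1000 [stop]  node(2,2) S=131.8754 payoff=6.2646 vs cont=18.1229 → 18.1229 [wait]  ⇒ S*(2)=87.0400
t_1: node(1,0) S=70.7125 payoff=67.4275 vs cont=63.5579 → 67.4275 [stop]  node(1,1) S=107.1375 payoff=31.0025 vs cont=33.0933 → 33.0933 [wait]  ⇒ S*(1)=70.7125
t_0: node(0,0) S=87.0400 payoff=51.1000 vs cont=48.2814 → 51.1000 [stop]  ⇒ S*(0)=87.0400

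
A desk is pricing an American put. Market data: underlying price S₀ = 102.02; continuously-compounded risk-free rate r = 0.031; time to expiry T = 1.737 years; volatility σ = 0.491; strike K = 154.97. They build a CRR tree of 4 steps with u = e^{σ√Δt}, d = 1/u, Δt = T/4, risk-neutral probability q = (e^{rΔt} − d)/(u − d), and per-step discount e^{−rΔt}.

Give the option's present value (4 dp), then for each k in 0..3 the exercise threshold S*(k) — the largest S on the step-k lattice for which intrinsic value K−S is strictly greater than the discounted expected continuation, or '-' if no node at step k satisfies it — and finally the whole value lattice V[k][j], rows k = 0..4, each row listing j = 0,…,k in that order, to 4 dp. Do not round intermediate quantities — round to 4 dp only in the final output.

params: Δt=0.43425 u=1.38204 d=0.72357 q=0.44039 e^(-rΔt)=0.98663
t_4 payoffs: 127.0054 101.5570 52.9500 0.0000 0.0000
t_3: node(3,0) S=38.6481 payoff=116.3219 vs cont=114.2498 → 116.3219 [stop]  node(3,1) S=73.8187 payoff=81.1513 vs cont=79.0792 → 81.1513 [stop]  node(3,2) S=140.9953 payoff=13.9747 vs cont=29.2351 → 29.2351 [wait]  node(3,3) S=269.3041 payoff=0.0000 vs cont=0.0000 → 0.0000 [wait]  ⇒ S*(3)=73.8187
t_2: node(2,0) S=53.4130 payoff=101.5570 vs cont=99.4848 → 101.5570 [stop]  node(2,1) S=102.0200 payoff=52.9500 vs cont=57.5085 → 57.5085 [wait]  node(2,2) S=194.8605 payoff=0.0000 vs cont=16.1414 → 16.1414 [wait]  ⇒ S*(2)=53.4130
t_1: node(1,0) S=73.8187 payoff=81.1513 vs cont=81.0598 → 81.1513 [stop]  node(1,1) S=140.9953 payoff=13.9747 vs cont=38.7654 → 38.7654 [wait]  ⇒ S*(1)=73.8187
t_0: node(0,0) S=102.0200 payoff=52.9500 vs cont=61.6494 → 61.6494 [wait]  ⇒ S*(0)=-

price = 61.6494
boundary = - 73.8187 53.4130 73.8187
tree:
61.6494
81.1513 38.7654
101.5570 57.5085 16.1414
116.3219 81.1513 29.2351 0.0000
127.0054 101.5570 52.9500 0.0000 0.0000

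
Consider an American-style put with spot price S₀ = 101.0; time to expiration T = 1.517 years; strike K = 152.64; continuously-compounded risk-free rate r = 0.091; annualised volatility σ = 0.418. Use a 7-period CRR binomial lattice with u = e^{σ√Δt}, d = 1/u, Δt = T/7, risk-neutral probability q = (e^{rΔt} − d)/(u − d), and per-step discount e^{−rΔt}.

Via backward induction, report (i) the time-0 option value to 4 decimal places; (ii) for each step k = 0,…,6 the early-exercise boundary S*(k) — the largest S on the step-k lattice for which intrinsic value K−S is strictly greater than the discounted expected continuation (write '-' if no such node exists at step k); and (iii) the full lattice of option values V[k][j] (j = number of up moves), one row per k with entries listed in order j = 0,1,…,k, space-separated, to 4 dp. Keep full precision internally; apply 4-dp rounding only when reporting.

params: Δt=0.21671 u=1.21481 d=0.82317 q=0.50236 e^(-rΔt)=0.98047
t_7 payoffs: 126.7724 114.4654 96.3030 69.4996 29.9439 0.0000 0.0000 0.0000
t_6: node(6,0) S=31.4243 payoff=121.2157 vs cont=118.2350 → 121.2157 [stop]  node(6,1) S=46.3750 payoff=106.2650 vs cont=103.2842 → 106.2650 [stop]  node(6,2) S=68.4389 payoff=84.2011 vs cont=81.2204 → 84.2011 [stop]  node(6,3) S=101.0000 payoff=51.6400 vs cont=48.6593 → 51.6400 [stop]  node(6,4) S=149.0527 payoff=3.5873 vs cont=14.6103 → 14.6103 [wait]  node(6,5) S=219.9675 payoff=0.0000 vs cont=0.0000 → 0.0000 [wait]  node(6,6) S=324.6213 payoff=0.0000 vs cont=0.0000 → 0.0000 [wait]  ⇒ S*(6)=101.0000
t_5: node(5,0) S=38.1746 payoff=114.4654 vs cont=111.4846 → 114.4654 [stop]  node(5,1) S=56.3370 payoff=96.3030 vs cont=93.3223 → 96.3030 [stop]  node(5,2) S=83.1404 payoff=69.4996 vs cont=66.5189 → 69.4996 [stop]  node(5,3) S=122.6961 payoff=29.9439 vs cont=32.3926 → 32.3926 [wait]  node(5,4) S=181.0711 payoff=0.0000 vs cont=7.1287 → 7.1287 [wait]  node(5,5) S=267.2192 payoff=0.0000 vs cont=0.0000 → 0.0000 [wait]  ⇒ S*(5)=83.1404
t_4: node(4,0) S=46.3750 payoff=106.2650 vs cont=103.2842 → 106.2650 [stop]  node(4,1) S=68.4389 payoff=84.2011 vs cont=81.2204 → 84.2011 [stop]  node(4,2) S=101.0000 payoff=51.6400 vs cont=49.8654 → 51.6400 [stop]  node(4,3) S=149.0527 payoff=3.5873 vs cont=19.3163 → 19.3163 [wait]  node(4,4) S=219.9675 payoff=0.0000 vs cont=3.4782 → 3.4782 [wait]  ⇒ S*(4)=101.0000
t_3: node(3,0) S=56.3370 payoff=96.3030 vs cont=93.3223 → 96.3030 [stop]  node(3,1) S=83.1404 payoff=69.4996 vs cont=66.5189 → 69.4996 [stop]  node(3,2) S=122.6961 payoff=29.9439 vs cont=34.7105 → 34.7105 [wait]  node(3,3) S=181.0711 payoff=0.0000 vs cont=11.1381 → 11.1381 [wait]  ⇒ S*(3)=83.1404
t_2: node(2,0) S=68.4389 payoff=84.2011 vs cont=81.2204 → 84.2011 [stop]  node(2,1) S=101.0000 payoff=51.6400 vs cont=51.0071 → 51.6400 [stop]  node(2,2) S=149.0527 payoff=3.5873 vs cont=22.4221 → 22.4221 [wait]  ⇒ S*(2)=101.0000
t_1: node(1,0) S=83.1404 payoff=69.4996 vs cont=66.5189 → 69.4996 [stop]  node(1,1) S=122.6961 payoff=29.9439 vs cont=36.2403 → 36.2403 [wait]  ⇒ S*(1)=83.1404
t_0: node(0,0) S=101.0000 payoff=51.6400 vs cont=51.7606 → 51.7606 [wait]  ⇒ S*(0)=-

price = 51.7606
boundary = - 83.1404 101.0000 83.1404 101.0000 83.1404 101.0000
tree:
51.7606
69.4996 36.2403
84.2011 51.6400 22.4221
96.3030 69.4996 34.7105 11.1381
106.2650 84.2011 51.6400 19.3163 3.4782
114.4654 96.3030 69.4996 32.3926 7.1287 0.0000
121.2157 106.2650 84.2011 51.6400 14.6103 0.0000 0.0000
126.7724 114.4654 96.3030 69.4996 29.9439 0.0000 0.0000 0.0000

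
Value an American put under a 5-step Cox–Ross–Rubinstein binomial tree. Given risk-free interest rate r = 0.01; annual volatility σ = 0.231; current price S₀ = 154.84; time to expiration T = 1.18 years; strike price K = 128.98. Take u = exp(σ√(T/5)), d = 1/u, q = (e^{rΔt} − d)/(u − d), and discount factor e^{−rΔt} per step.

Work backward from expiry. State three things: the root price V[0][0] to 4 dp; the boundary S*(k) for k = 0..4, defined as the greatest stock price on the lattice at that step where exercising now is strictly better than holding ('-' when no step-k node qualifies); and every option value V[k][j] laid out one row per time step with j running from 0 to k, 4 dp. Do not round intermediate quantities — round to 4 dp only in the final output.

Δt=0.23600  u=1.11876  d=0.89385  q=0.48248  discount=0.99764
step 5 (expiry): payoffs max(K−S,0) = 40.6310 18.4006 0.0000 0.0000 0.0000 0.0000
step 4: (k=4,j=0): S=98.8412, (K−S)⁺=30.1388, hold=29.8347 ⇒ V=30.1388 exercise | (k=4,j=1): S=123.7117, (K−S)⁺=5.2683, hold=9.5002 ⇒ V=9.5002 continue | (k=4,j=2): S=154.8400, (K−S)⁺=0.0000, hold=0.0000 ⇒ V=0.0000 continue | (k=4,j=3): S=193.8009, (K−S)⁺=0.0000, hold=0.0000 ⇒ V=0.0000 continue | (k=4,j=4): S=242.5651, (K−S)⁺=0.0000, hold=0.0000 ⇒ V=0.0000 continue  boundary S*=98.8412
step 3: (k=3,j=0): S=110.5794, (K−S)⁺=18.4006, hold=20.1335 ⇒ V=20.1335 continue | (k=3,j=1): S=138.4034, (K−S)⁺=0.0000, hold=4.9050 ⇒ V=4.9050 continue | (k=3,j=2): S=173.2285, (K−S)⁺=0.0000, hold=0.0000 ⇒ V=0.0000 continue | (k=3,j=3): S=216.8163, (K−S)⁺=0.0000, hold=0.0000 ⇒ V=0.0000 continue  boundary S*=-
step 2: (k=2,j=0): S=123.7117, (K−S)⁺=5.2683, hold=12.7559 ⇒ V=12.7559 continue | (k=2,j=1): S=154.8400, (K−S)⁺=0.0000, hold=2.5324 ⇒ V=2.5324 continue | (k=2,j=2): S=193.8009, (K−S)⁺=0.0000, hold=0.0000 ⇒ V=0.0000 continue  boundary S*=-
step 1: (k=1,j=0): S=138.4034, (K−S)⁺=0.0000, hold=7.8048 ⇒ V=7.8048 continue | (k=1,j=1): S=173.2285, (K−S)⁺=0.0000, hold=1.3075 ⇒ V=1.3075 continue  boundary S*=-
step 0: (k=0,j=0): S=154.8400, (K−S)⁺=0.0000, hold=4.6590 ⇒ V=4.6590 continue  boundary S*=-

price = 4.6590
boundary = - - - - 98.8412
tree:
4.6590
7.8048 1.3075
12.7559 2.5324 0.0000
20.1335 4.9050 0.0000 0.0000
30.1388 9.5002 0.0000 0.0000 0.0000
40.6310 18.4006 0.0000 0.0000 0.0000 0.0000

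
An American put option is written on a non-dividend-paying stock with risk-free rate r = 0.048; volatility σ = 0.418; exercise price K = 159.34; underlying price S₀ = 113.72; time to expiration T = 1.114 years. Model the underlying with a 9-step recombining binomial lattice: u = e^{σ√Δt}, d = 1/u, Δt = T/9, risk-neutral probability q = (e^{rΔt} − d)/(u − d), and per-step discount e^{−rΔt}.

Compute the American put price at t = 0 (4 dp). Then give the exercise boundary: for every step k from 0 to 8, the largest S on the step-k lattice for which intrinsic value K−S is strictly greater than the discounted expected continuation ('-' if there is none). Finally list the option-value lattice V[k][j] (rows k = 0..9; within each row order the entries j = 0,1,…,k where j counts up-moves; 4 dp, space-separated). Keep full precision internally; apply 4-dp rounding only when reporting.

price = 49.2462
boundary = - - 84.7425 98.1678 84.7425 98.1678 84.7425 98.1678 113.7200
tree:
49.2462
61.4722 36.7920
74.5975 48.2081 25.0497
86.1868 61.1722 34.9526 14.7791
96.1911 74.5975 47.1403 22.3632 6.8591
104.8273 86.1868 61.1722 32.7310 11.5629 1.9185
112.2824 96.1911 74.5975 45.9410 19.0222 3.7365 0.0000
118.7179 104.8273 86.1868 61.1722 30.2357 7.2773 0.0000 0.0000
124.2733 112.2824 96.1911 74.5975 45.6200 14.1733 0.0000 0.0000 0.0000
129.0690 118.7179 104.8273 86.1868 61.1722 27.6039 0.0000 0.0000 0.0000 0.0000

Δt=0.12378, u=1.15842, d=0.86324, q=0.48349, disc=e^(-rΔt)=0.99408
k=9 terminal: V=max(K-S,0) → 129.0690 118.7179 104.8273 86.1868 61.1722 27.6039 0.0000 0.0000 0.0000 0.0000
k=8: j=0 S=35.0667 intr=124.2733 cont=123.3294 V=124.2733[EX]; j=1 S=47.0576 intr=112.2824 cont=111.3385 V=112.2824[EX]; j=2 S=63.1489 intr=96.1911 cont=95.2472 V=96.1911[EX]; j=3 S=84.7425 intr=74.5975 cont=73.6536 V=74.5975[EX]; j=4 S=113.7200 intr=45.6200 cont=44.6761 V=45.6200[EX]; j=5 S=152.6063 intr=6.7337 cont=14.1733 V=14.1733[hold]; j=6 S=204.7897 intr=0.0000 cont=0.0000 V=0.0000[hold]; j=7 S=274.8170 intr=0.0000 cont=0.0000 V=0.0000[hold]; j=8 S=368.7901 intr=0.0000 cont=0.0000 V=0.0000[hold]  S*(8)=113.7200
k=7: j=0 S=40.6221 intr=118.7179 cont=117.7740 V=118.7179[EX]; j=1 S=54.5127 intr=104.8273 cont=103.8834 V=104.8273[EX]; j=2 S=73.1532 intr=86.1868 cont=85.2429 V=86.1868[EX]; j=3 S=98.1678 intr=61.1722 cont=60.2283 V=61.1722[EX]; j=4 S=131.7361 intr=27.6039 cont=30.2357 V=30.2357[hold]; j=5 S=176.7829 intr=0.0000 cont=7.2773 V=7.2773[hold]; j=6 S=237.2334 intr=0.0000 cont=0.0000 V=0.0000[hold]; j=7 S=318.3548 intr=0.0000 cont=0.0000 V=0.0000[hold]  S*(7)=98.1678
k=6: j=0 S=47.0576 intr=112.2824 cont=111.3385 V=112.2824[EX]; j=1 S=63.1489 intr=96.1911 cont=95.2472 V=96.1911[EX]; j=2 S=84.7425 intr=74.5975 cont=73.6536 V=74.5975[EX]; j=3 S=113.7200 intr=45.6200 cont=45.9410 V=45.9410[hold]; j=4 S=152.6063 intr=6.7337 cont=19.0222 V=19.0222[hold]; j=5 S=204.7897 intr=0.0000 cont=3.7365 V=3.7365[hold]; j=6 S=274.8170 intr=0.0000 cont=0.0000 V=0.0000[hold]  S*(6)=84.7425
k=5: j=0 S=54.5127 intr=104.8273 cont=103.8834 V=104.8273[EX]; j=1 S=73.1532 intr=86.1868 cont=85.2429 V=86.1868[EX]; j=2 S=98.1678 intr=61.1722 cont=60.3826 V=61.1722[EX]; j=3 S=131.7361 intr=27.6039 cont=32.7310 V=32.7310[hold]; j=4 S=176.7829 intr=0.0000 cont=11.5629 V=11.5629[hold]; j=5 S=237.2334 intr=0.0000 cont=1.9185 V=1.9185[hold]  S*(5)=98.1678
k=4: j=0 S=63.1489 intr=96.1911 cont=95.2472 V=96.1911[EX]; j=1 S=84.7425 intr=74.5975 cont=73.6536 V=74.5975[EX]; j=2 S=113.7200 intr=45.6200 cont=47.1403 V=47.1403[hold]; j=3 S=152.6063 intr=6.7337 cont=22.3632 V=22.3632[hold]; j=4 S=204.7897 intr=0.0000 cont=6.8591 V=6.8591[hold]  S*(4)=84.7425
k=3: j=0 S=73.1532 intr=86.1868 cont=85.2429 V=86.1868[EX]; j=1 S=98.1678 intr=61.1722 cont=60.9590 V=61.1722[EX]; j=2 S=131.7361 intr=27.6039 cont=34.9526 V=34.9526[hold]; j=3 S=176.7829 intr=0.0000 cont=14.7791 V=14.7791[hold]  S*(3)=98.1678
k=2: j=0 S=84.7425 intr=74.5975 cont=73.6536 V=74.5975[EX]; j=1 S=113.7200 intr=45.6200 cont=48.2081 V=48.2081[hold]; j=2 S=152.6063 intr=6.7337 cont=25.0497 V=25.0497[hold]  S*(2)=84.7425
k=1: j=0 S=98.1678 intr=61.1722 cont=61.4722 V=61.4722[hold]; j=1 S=131.7361 intr=27.6039 cont=36.7920 V=36.7920[hold]  S*(1)=-
k=0: j=0 S=113.7200 intr=45.6200 cont=49.2462 V=49.2462[hold]  S*(0)=-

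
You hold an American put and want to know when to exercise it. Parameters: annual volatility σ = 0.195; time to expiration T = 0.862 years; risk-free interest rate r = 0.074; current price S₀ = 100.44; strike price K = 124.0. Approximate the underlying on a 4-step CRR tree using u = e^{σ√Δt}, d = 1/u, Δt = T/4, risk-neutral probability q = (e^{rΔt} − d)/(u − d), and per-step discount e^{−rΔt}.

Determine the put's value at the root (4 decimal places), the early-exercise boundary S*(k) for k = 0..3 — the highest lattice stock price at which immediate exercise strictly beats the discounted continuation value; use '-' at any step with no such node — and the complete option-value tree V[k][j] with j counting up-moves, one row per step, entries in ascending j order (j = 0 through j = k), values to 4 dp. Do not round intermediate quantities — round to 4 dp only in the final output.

params: Δt=0.21550 u=1.09475 d=0.91345 q=0.56605 e^(-rΔt)=0.98418
t_4 payoffs: 54.0718 40.1931 23.5600 3.6257 0.0000
t_3: node(3,0) S=76.5537 payoff=47.4463 vs cont=45.4846 → 47.4463 [stop]  node(3,1) S=91.7473 payoff=32.2527 vs cont=30.2910 → 32.2527 [stop]  node(3,2) S=109.9563 payoff=14.0437 vs cont=12.0819 → 14.0437 [stop]  node(3,3) S=131.7794 payoff=0.0000 vs cont=1.5485 → 1.5485 [wait]  ⇒ S*(3)=109.9563
t_2: node(2,0) S=83.8069 payoff=40.1931 vs cont=38.2314 → 40.1931 [stop]  node(2,1) S=100.4400 payoff=23.5600 vs cont=21.5983 → 23.5600 [stop]  node(2,2) S=120.3743 payoff=3.6257 vs cont=6.8604 → 6.8604 [wait]  ⇒ S*(2)=100.4400
t_1: node(1,0) S=91.7473 payoff=32.2527 vs cont=30.2910 → 32.2527 [stop]  node(1,1) S=109.9563 payoff=14.0437 vs cont=13.8840 → 14.0437 [stop]  ⇒ S*(1)=109.9563
t_0: node(0,0) S=100.4400 payoff=23.5600 vs cont=21.5983 → 23.5600 [stop]  ⇒ S*(0)=100.4400

price = 23.5600
boundary = 100.4400 109.9563 100.4400 109.9563
tree:
23.5600
32.2527 14.0437
40.1931 23.5600 6.8604
47.4463 32.2527 14.0437 1.5485
54.0718 40.1931 23.5600 3.6257 0.0000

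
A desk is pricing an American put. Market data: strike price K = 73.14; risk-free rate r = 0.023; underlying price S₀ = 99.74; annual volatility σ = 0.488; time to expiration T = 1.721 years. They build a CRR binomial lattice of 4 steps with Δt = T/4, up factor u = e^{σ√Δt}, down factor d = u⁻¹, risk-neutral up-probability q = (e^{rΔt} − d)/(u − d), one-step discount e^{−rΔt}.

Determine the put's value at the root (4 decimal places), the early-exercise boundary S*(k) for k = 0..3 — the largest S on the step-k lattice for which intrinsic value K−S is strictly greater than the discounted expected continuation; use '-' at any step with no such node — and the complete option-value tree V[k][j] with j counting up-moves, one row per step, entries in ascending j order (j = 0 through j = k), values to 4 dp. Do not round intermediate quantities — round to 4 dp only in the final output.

price = 10.7293
boundary = - - - 38.1787
tree:
10.7293
16.4421 3.5818
24.4826 6.4130 0.0000
34.9613 11.4821 0.0000 0.0000
45.4192 20.5580 0.0000 0.0000 0.0000

Δt=0.43025  u=1.37726  d=0.72608  q=0.43592  discount=0.99015
step 4 (expiry): payoffs max(K−S,0) = 45.4192 20.5580 0.0000 0.0000 0.0000
step 3: (k=3,j=0): S=38.1787, (K−S)⁺=34.9613, hold=34.2411 ⇒ V=34.9613 exercise | (k=3,j=1): S=72.4192, (K−S)⁺=0.7208, hold=11.4821 ⇒ V=11.4821 continue | (k=3,j=2): S=137.3679, (K−S)⁺=0.0000, hold=0.0000 ⇒ V=0.0000 continue | (k=3,j=3): S=260.5656, (K−S)⁺=0.0000, hold=0.0000 ⇒ V=0.0000 continue  boundary S*=38.1787
step 2: (k=2,j=0): S=52.5820, (K−S)⁺=20.5580, hold=24.4826 ⇒ V=24.4826 continue | (k=2,j=1): S=99.7400, (K−S)⁺=0.0000, hold=6.4130 ⇒ V=6.4130 continue | (k=2,j=2): S=189.1913, (K−S)⁺=0.0000, hold=0.0000 ⇒ V=0.0000 continue  boundary S*=-
step 1: (k=1,j=0): S=72.4192, (K−S)⁺=0.7208, hold=16.4421 ⇒ V=16.4421 continue | (k=1,j=1): S=137.3679, (K−S)⁺=0.0000, hold=3.5818 ⇒ V=3.5818 continue  boundary S*=-
step 0: (k=0,j=0): S=99.7400, (K−S)⁺=0.0000, hold=10.7293 ⇒ V=10.7293 continue  boundary S*=-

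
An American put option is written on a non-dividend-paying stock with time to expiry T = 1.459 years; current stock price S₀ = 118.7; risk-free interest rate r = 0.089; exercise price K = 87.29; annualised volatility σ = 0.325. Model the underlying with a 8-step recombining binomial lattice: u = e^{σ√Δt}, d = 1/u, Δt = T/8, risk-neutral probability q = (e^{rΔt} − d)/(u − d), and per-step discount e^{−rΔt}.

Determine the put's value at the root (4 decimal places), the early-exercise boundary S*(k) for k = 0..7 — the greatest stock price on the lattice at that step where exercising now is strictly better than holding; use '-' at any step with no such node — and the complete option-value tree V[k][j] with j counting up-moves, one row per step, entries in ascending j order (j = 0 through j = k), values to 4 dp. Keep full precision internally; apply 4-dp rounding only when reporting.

params: Δt=0.18238 u=1.14889 d=0.87041 q=0.52412 e^(-rΔt)=0.98390
t_8 payoffs: 48.1847 35.6734 19.1592 0.0000 0.0000 0.0000 0.0000 0.0000 0.0000
t_7: node(7,0) S=44.9276 payoff=42.3624 vs cont=40.9570 → 42.3624 [stop]  node(7,1) S=59.3016 payoff=27.9884 vs cont=26.5830 → 27.9884 [stop]  node(7,2) S=78.2745 payoff=9.0155 vs cont=8.9707 → 9.0155 [stop]  node(7,3) S=103.3175 payoff=0.0000 vs cont=0.0000 → 0.0000 [wait]  node(7,4) S=136.3727 payoff=0.0000 vs cont=0.0000 → 0.0000 [wait]  node(7,5) S=180.0036 payoff=0.0000 vs cont=0.0000 → 0.0000 [wait]  node(7,6) S=237.5936 payoff=0.0000 vs cont=0.0000 → 0.0000 [wait]  node(7,7) S=313.6090 payoff=0.0000 vs cont=0.0000 → 0.0000 [wait]  ⇒ S*(7)=78.2745
t_6: node(6,0) S=51.6166 payoff=35.6734 vs cont=34.2680 → 35.6734 [stop]  node(6,1) S=68.1308 payoff=19.1592 vs cont=17.7538 → 19.1592 [stop]  node(6,2) S=89.9284 payoff=0.0000 vs cont=4.2212 → 4.2212 [wait]  node(6,3) S=118.7000 payoff=0.0000 vs cont=0.0000 → 0.0000 [wait]  node(6,4) S=156.6767 payoff=0.0000 vs cont=0.0000 → 0.0000 [wait]  node(6,5) S=206.8036 payoff=0.0000 vs cont=0.0000 → 0.0000 [wait]  node(6,6) S=272.9679 payoff=0.0000 vs cont=0.0000 → 0.0000 [wait]  ⇒ S*(6)=68.1308
t_5: node(5,0) S=59.3016 payoff=27.9884 vs cont=26.5830 → 27.9884 [stop]  node(5,1) S=78.2745 payoff=9.0155 vs cont=11.1475 → 11.1475 [wait]  node(5,2) S=103.3175 payoff=0.0000 vs cont=1.9765 → 1.9765 [wait]  node(5,3) S=136.3727 payoff=0.0000 vs cont=0.0000 → 0.0000 [wait]  node(5,4) S=180.0036 payoff=0.0000 vs cont=0.0000 → 0.0000 [wait]  node(5,5) S=237.5936 payoff=0.0000 vs cont=0.0000 → 0.0000 [wait]  ⇒ S*(5)=59.3016
t_4: node(4,0) S=68.1308 payoff=19.1592 vs cont=18.8532 → 19.1592 [stop]  node(4,1) S=89.9284 payoff=0.0000 vs cont=6.2387 → 6.2387 [wait]  node(4,2) S=118.7000 payoff=0.0000 vs cont=0.9254 → 0.9254 [wait]  node(4,3) S=156.6767 payoff=0.0000 vs cont=0.0000 → 0.0000 [wait]  node(4,4) S=206.8036 payoff=0.0000 vs cont=0.0000 → 0.0000 [wait]  ⇒ S*(4)=68.1308
t_3: node(3,0) S=78.2745 payoff=9.0155 vs cont=12.1879 → 12.1879 [wait]  node(3,1) S=103.3175 payoff=0.0000 vs cont=3.3983 → 3.3983 [wait]  node(3,2) S=136.3727 payoff=0.0000 vs cont=0.4333 → 0.4333 [wait]  node(3,3) S=180.0036 payoff=0.0000 vs cont=0.0000 → 0.0000 [wait]  ⇒ S*(3)=-
t_2: node(2,0) S=89.9284 payoff=0.0000 vs cont=7.4590 → 7.4590 [wait]  node(2,1) S=118.7000 payoff=0.0000 vs cont=1.8146 → 1.8146 [wait]  node(2,2) S=156.6767 payoff=0.0000 vs cont=0.2029 → 0.2029 [wait]  ⇒ S*(2)=-
t_1: node(1,0) S=103.3175 payoff=0.0000 vs cont=4.4282 → 4.4282 [wait]  node(1,1) S=136.3727 payoff=0.0000 vs cont=0.9542 → 0.9542 [wait]  ⇒ S*(1)=-
t_0: node(0,0) S=118.7000 payoff=0.0000 vs cont=2.5655 → 2.5655 [wait]  ⇒ S*(0)=-

price = 2.5655
boundary = - - - - 68.1308 59.3016 68.1308 78.2745
tree:
2.5655
4.4282 0.9542
7.4590 1.8146 0.2029
12.1879 3.3983 0.4333 0.0000
19.1592 6.2387 0.9254 0.0000 0.0000
27.9884 11.1475 1.9765 0.0000 0.0000 0.0000
35.6734 19.1592 4.2212 0.0000 0.0000 0.0000 0.0000
42.3624 27.9884 9.0155 0.0000 0.0000 0.0000 0.0000 0.0000
48.1847 35.6734 19.1592 0.0000 0.0000 0.0000 0.0000 0.0000 0.0000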